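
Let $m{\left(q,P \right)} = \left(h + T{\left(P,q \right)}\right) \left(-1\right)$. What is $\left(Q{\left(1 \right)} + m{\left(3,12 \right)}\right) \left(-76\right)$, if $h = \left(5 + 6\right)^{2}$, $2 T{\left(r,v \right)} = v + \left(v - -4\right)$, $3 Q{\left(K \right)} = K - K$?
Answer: $9576$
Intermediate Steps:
$Q{\left(K \right)} = 0$ ($Q{\left(K \right)} = \frac{K - K}{3} = \frac{1}{3} \cdot 0 = 0$)
$T{\left(r,v \right)} = 2 + v$ ($T{\left(r,v \right)} = \frac{v + \left(v - -4\right)}{2} = \frac{v + \left(v + 4\right)}{2} = \frac{v + \left(4 + v\right)}{2} = \frac{4 + 2 v}{2} = 2 + v$)
$h = 121$ ($h = 11^{2} = 121$)
$m{\left(q,P \right)} = -123 - q$ ($m{\left(q,P \right)} = \left(121 + \left(2 + q\right)\right) \left(-1\right) = \left(123 + q\right) \left(-1\right) = -123 - q$)
$\left(Q{\left(1 \right)} + m{\left(3,12 \right)}\right) \left(-76\right) = \left(0 - 126\right) \left(-76\right) = \left(-126\right) \left(-76\right) = 9576$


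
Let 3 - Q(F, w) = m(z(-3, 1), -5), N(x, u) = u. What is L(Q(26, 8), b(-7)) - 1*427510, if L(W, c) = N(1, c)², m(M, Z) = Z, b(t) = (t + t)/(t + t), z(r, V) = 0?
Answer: -427509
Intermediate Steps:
b(t) = 1 (b(t) = (2*t)/((2*t)) = (2*t)*(1/(2*t)) = 1)
Q(F, w) = 8 (Q(F, w) = 3 - 1*(-5) = 3 + 5 = 8)
L(W, c) = c²
L(Q(26, 8), b(-7)) - 1*427510 = 1² - 1*427510 = 1 - 427510 = -427509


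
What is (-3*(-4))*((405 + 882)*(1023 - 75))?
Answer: 14640912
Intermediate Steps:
(-3*(-4))*((405 + 882)*(1023 - 75)) = 12*(1287*948) = 12*1220076 = 14640912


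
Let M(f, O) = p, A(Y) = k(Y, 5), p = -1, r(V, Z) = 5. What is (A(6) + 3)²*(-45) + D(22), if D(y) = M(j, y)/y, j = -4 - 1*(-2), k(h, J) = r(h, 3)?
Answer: -63361/22 ≈ -2880.0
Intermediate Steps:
k(h, J) = 5
A(Y) = 5
j = -2 (j = -4 + 2 = -2)
M(f, O) = -1
D(y) = -1/y
(A(6) + 3)²*(-45) + D(22) = (5 + 3)²*(-45) - 1/22 = 8²*(-45) - 1*1/22 = 64*(-45) - 1/22 = -2880 - 1/22 = -63361/22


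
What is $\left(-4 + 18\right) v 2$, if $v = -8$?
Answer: $-224$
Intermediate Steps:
$\left(-4 + 18\right) v 2 = \left(-4 + 18\right) \left(-8\right) 2 = 14 \left(-8\right) 2 = \left(-112\right) 2 = -224$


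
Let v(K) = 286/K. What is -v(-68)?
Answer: 143/34 ≈ 4.2059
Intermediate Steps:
-v(-68) = -286/(-68) = -286*(-1)/68 = -1*(-143/34) = 143/34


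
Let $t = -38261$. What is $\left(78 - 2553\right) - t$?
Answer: $35786$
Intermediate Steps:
$\left(78 - 2553\right) - t = \left(78 - 2553\right) - -38261 = \left(78 - 2553\right) + 38261 = -2475 + 38261 = 35786$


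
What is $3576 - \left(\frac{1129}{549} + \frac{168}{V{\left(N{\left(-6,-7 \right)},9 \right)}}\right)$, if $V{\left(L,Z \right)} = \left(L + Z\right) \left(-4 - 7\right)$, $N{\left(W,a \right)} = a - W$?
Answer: $\frac{21594574}{6039} \approx 3575.9$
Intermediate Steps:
$V{\left(L,Z \right)} = - 11 L - 11 Z$ ($V{\left(L,Z \right)} = \left(L + Z\right) \left(-11\right) = - 11 L - 11 Z$)
$3576 - \left(\frac{1129}{549} + \frac{168}{V{\left(N{\left(-6,-7 \right)},9 \right)}}\right) = 3576 - \left(\frac{1129}{549} + \frac{168}{- 11 \left(-7 - -6\right) - 99}\right) = 3576 - \left(\frac{1129}{549} + \frac{168}{- 11 \left(-7 + 6\right) - 99}\right) = 3576 - \left(\frac{1129}{549} + \frac{168}{\left(-11\right) \left(-1\right) - 99}\right) = 3576 - \left(\frac{1129}{549} + \frac{168}{11 - 99}\right) = 3576 - \left(\frac{1129}{549} + \frac{168}{-88}\right) = 3576 - \frac{890}{6039} = \frac{21594574}{6039}$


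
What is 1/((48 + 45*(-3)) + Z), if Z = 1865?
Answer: 1/1778 ≈ 0.00056243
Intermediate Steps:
1/((48 + 45*(-3)) + Z) = 1/((48 + 45*(-3)) + 1865) = 1/((48 - 135) + 1865) = 1/(-87 + 1865) = 1/1778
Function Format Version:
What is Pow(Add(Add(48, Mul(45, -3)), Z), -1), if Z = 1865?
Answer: Rational(1, 1778) ≈ 0.00056243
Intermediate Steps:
Pow(Add(Add(48, Mul(45, -3)), Z), -1) = Pow(Add(Add(48, Mul(45, -3)), 1865), -1) = Pow(Add(Add(48, -135), 1865), -1) = Pow(Add(-87, 1865), -1) = Pow(1778, -1) = Rational(1, 1778)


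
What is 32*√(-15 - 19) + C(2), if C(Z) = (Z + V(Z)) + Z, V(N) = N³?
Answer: 12 + 32*I*√34 ≈ 12.0 + 186.59*I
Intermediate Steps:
C(Z) = Z³ + 2*Z (C(Z) = (Z + Z³) + Z = Z³ + 2*Z)
32*√(-15 - 19) + C(2) = 32*√(-15 - 19) + 2*(2 + 2²) = 32*√(-34) + 2*(2 + 4) = 32*(I*√34) + 2*6 = 32*I*√34 + 12 = 12 + 32*I*√34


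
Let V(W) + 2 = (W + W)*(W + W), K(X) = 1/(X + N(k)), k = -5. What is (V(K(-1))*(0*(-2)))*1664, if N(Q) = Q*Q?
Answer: 0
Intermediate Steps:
N(Q) = Q²
K(X) = 1/(25 + X) (K(X) = 1/(X + (-5)²) = 1/(X + 25) = 1/(25 + X))
V(W) = -2 + 4*W² (V(W) = -2 + (W + W)*(W + W) = -2 + (2*W)*(2*W) = -2 + 4*W²)
(V(K(-1))*(0*(-2)))*1664 = ((-2 + 4*(1/(25 - 1))²)*(0*(-2)))*1664 = ((-2 + 4*(1/24)²)*0)*1664 = ((-2 + 4*(1/576))*0)*1664 = ((-2 + 1/144)*0)*1664 = -287/144*0*1664 = 0*1664 = 0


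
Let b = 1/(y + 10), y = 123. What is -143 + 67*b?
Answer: -18952/133 ≈ -142.50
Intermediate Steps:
b = 1/133 (b = 1/(123 + 10) = 1/133 ≈ 0.0075188)
-143 + 67*b = -143 + 67*(1/133) = -143 + 67/133 = -18952/133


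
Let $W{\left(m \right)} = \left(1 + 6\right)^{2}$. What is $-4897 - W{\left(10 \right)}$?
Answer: $-4946$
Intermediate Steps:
$W{\left(m \right)} = 49$ ($W{\left(m \right)} = 7^{2} = 49$)
$-4897 - W{\left(10 \right)} = -4897 - 49 = -4946$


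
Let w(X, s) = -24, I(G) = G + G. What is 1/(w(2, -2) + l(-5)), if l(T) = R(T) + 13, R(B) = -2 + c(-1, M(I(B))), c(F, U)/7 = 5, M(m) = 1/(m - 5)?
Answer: 1/22 ≈ 0.045455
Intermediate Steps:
I(G) = 2*G
M(m) = 1/(-5 + m)
c(F, U) = 35 (c(F, U) = 7*5 = 35)
R(B) = 33 (R(B) = -2 + 35 = 33)
l(T) = 46 (l(T) = 33 + 13 = 46)
1/(w(2, -2) + l(-5)) = 1/(-24 + 46) = 1/22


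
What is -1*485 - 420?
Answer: -905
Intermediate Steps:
-1*485 - 420 = -485 - 420 = -905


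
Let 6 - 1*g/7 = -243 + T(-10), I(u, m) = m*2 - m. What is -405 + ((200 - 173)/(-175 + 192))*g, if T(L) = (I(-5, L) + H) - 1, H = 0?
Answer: 42255/17 ≈ 2485.6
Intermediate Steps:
I(u, m) = m (I(u, m) = 2*m - m = m)
T(L) = -1 + L (T(L) = (L + 0) - 1 = L - 1 = -1 + L)
g = 1820 (g = 42 - 7*(-243 + (-1 - 10)) = 42 - 7*(-243 - 11) = 42 - 7*(-254) = 42 + 1778 = 1820)
-405 + ((200 - 173)/(-175 + 192))*g = -405 + ((200 - 173)/(-175 + 192))*1820 = -405 + (27/17)*1820 = -405 + 49140/17 = 42255/17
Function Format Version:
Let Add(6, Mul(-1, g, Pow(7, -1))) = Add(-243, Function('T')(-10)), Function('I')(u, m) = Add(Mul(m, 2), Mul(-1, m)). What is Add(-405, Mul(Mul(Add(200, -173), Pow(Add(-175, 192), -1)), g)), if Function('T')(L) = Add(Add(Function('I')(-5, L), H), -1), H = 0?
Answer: Rational(42255, 17) ≈ 2485.6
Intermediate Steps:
Function('I')(u, m) = m (Function('I')(u, m) = Add(Mul(2, m), Mul(-1, m)) = m)
Function('T')(L) = Add(-1, L) (Function('T')(L) = Add(Add(L, 0), -1) = Add(L, -1) = Add(-1, L))
g = 1820 (g = Add(42, Mul(-7, Add(-243, Add(-1, -10)))) = Add(42, Mul(-7, Add(-243, -11))) = Add(42, Mul(-7, -254)) = Add(42, 1778) = 1820)
Add(-405, Mul(Mul(Add(200, -173), Pow(Add(-175, 192), -1)), g)) = Add(-405, Mul(Mul(Add(200, -173), Pow(Add(-175, 192), -1)), 1820)) = Add(-405, Mul(Mul(27, Pow(17, -1)), 1820)) = Add(-405, Mul(Mul(27, Rational(1, 17)), 1820)) = Add(-405, Mul(Rational(27, 17), 1820)) = Add(-405, Rational(49140, 17)) = Rational(42255, 17)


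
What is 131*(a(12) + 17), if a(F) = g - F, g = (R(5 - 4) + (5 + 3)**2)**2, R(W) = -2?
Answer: 504219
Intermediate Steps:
g = 3844 (g = (-2 + (5 + 3)**2)**2 = (-2 + 8**2)**2 = (-2 + 64)**2 = 62**2 = 3844)
a(F) = 3844 - F
131*(a(12) + 17) = 131*((3844 - 1*12) + 17) = 131*((3844 - 12) + 17) = 131*(3832 + 17) = 131*3849 = 504219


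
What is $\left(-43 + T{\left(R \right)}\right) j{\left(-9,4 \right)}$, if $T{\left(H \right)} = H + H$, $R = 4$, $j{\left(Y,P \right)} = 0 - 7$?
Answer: $245$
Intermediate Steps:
$j{\left(Y,P \right)} = -7$ ($j{\left(Y,P \right)} = 0 - 7 = -7$)
$T{\left(H \right)} = 2 H$
$\left(-43 + T{\left(R \right)}\right) j{\left(-9,4 \right)} = \left(-43 + 2 \cdot 4\right) \left(-7\right) = \left(-43 + 8\right) \left(-7\right) = \left(-35\right) \left(-7\right) = 245$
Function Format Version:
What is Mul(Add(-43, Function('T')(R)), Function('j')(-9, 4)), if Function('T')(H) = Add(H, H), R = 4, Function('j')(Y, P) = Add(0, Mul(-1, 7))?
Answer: 245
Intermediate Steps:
Function('j')(Y, P) = -7 (Function('j')(Y, P) = Add(0, -7) = -7)
Function('T')(H) = Mul(2, H)
Mul(Add(-43, Function('T')(R)), Function('j')(-9, 4)) = Mul(Add(-43, Mul(2, 4)), -7) = Mul(Add(-43, 8), -7) = Mul(-35, -7) = 245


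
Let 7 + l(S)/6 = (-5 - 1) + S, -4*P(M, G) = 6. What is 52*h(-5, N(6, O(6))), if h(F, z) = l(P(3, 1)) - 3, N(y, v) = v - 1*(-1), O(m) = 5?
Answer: -4680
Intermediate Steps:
P(M, G) = -3/2 (P(M, G) = -¼*6 = -3/2)
N(y, v) = 1 + v (N(y, v) = v + 1 = 1 + v)
l(S) = -78 + 6*S (l(S) = -42 + 6*((-5 - 1) + S) = -42 + 6*(-6 + S) = -42 + (-36 + 6*S) = -78 + 6*S)
h(F, z) = -90 (h(F, z) = (-78 + 6*(-3/2)) - 3 = (-78 - 9) - 3 = -87 - 3 = -90)
52*h(-5, N(6, O(6))) = 52*(-90) = -4680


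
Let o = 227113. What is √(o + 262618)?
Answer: 211*√11 ≈ 699.81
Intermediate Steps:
√(o + 262618) = √(227113 + 262618) = √489731 = 211*√11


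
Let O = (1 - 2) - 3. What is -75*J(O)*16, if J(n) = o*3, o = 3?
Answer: -10800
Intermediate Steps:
O = -4 (O = -1 - 3 = -4)
J(n) = 9 (J(n) = 3*3 = 9)
-75*J(O)*16 = -75*9*16 = -675*16 = -10800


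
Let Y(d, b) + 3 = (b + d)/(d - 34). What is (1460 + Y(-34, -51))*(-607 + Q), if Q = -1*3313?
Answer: -5716340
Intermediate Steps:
Y(d, b) = -3 + (b + d)/(-34 + d) (Y(d, b) = -3 + (b + d)/(d - 34) = -3 + (b + d)/(-34 + d))
Q = -3313
(1460 + Y(-34, -51))*(-607 + Q) = (1460 + (102 - 51 - 2*(-34))/(-34 - 34))*(-607 - 3313) = (1460 + (102 - 51 + 68)/(-68))*(-3920) = (1460 - 1/68*119)*(-3920) = (1460 - 7/4)*(-3920) = (5833/4)*(-3920) = -5716340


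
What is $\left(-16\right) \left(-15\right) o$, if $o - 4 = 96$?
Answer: $24000$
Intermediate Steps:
$o = 100$ ($o = 4 + 96 = 100$)
$\left(-16\right) \left(-15\right) o = \left(-16\right) \left(-15\right) 100 = 240 \cdot 100 = 24000$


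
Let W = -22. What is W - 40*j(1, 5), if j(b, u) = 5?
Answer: -222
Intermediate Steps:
W - 40*j(1, 5) = -22 - 40*5 = -22 - 200 = -222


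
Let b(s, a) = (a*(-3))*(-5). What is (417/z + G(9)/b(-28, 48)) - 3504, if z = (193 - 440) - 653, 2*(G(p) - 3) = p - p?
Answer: -4205351/1200 ≈ -3504.5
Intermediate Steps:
b(s, a) = 15*a (b(s, a) = -3*a*(-5) = 15*a)
G(p) = 3 (G(p) = 3 + (p - p)/2 = 3 + (½)*0 = 3 + 0 = 3)
z = -900 (z = -247 - 653 = -900)
(417/z + G(9)/b(-28, 48)) - 3504 = (417/(-900) + 3/((15*48))) - 3504 = (417*(-1/900) + 3/720) - 3504 = (-139/300 + 3*(1/720)) - 3504 = (-139/300 + 1/240) - 3504 = -551/1200 - 3504 = -4205351/1200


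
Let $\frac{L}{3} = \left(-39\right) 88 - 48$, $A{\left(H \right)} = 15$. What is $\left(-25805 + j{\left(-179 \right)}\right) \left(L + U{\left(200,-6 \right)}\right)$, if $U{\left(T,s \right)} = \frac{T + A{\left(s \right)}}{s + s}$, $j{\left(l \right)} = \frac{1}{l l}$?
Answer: $\frac{25940381352995}{96123} \approx 2.6987 \cdot 10^{8}$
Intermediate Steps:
$L = -10440$ ($L = 3 \left(\left(-39\right) 88 - 48\right) = 3 \left(-3432 - 48\right) = 3 \left(-3480\right) = -10440$)
$j{\left(l \right)} = \frac{1}{l^{2}}$
$U{\left(T,s \right)} = \frac{15 + T}{2 s}$ ($U{\left(T,s \right)} = \frac{T + 15}{s + s} = \frac{15 + T}{2 s}$)
$\left(-25805 + j{\left(-179 \right)}\right) \left(L + U{\left(200,-6 \right)}\right) = \left(-25805 + \frac{1}{32041}\right) \left(-10440 + \frac{15 + 200}{2 \left(-6\right)}\right) = \left(-25805 + \frac{1}{32041}\right) \left(-10440 + \frac{1}{2} \left(- \frac{1}{6}\right) 215\right) = - \frac{826818004 \left(-10440 - \frac{215}{12}\right)}{32041} = \left(- \frac{826818004}{32041}\right) \left(- \frac{125495}{12}\right) = \frac{25940381352995}{96123}$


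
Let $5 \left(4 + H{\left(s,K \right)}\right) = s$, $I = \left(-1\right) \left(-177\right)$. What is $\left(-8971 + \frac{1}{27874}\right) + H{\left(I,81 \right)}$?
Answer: $- \frac{1245912047}{139370} \approx -8939.6$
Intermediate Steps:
$I = 177$
$H{\left(s,K \right)} = -4 + \frac{s}{5}$
$\left(-8971 + \frac{1}{27874}\right) + H{\left(I,81 \right)} = \left(-8971 + \frac{1}{27874}\right) + \left(-4 + \frac{1}{5} \cdot 177\right) = \left(-8971 + \frac{1}{27874}\right) + \left(-4 + \frac{177}{5}\right) = - \frac{250057653}{27874} + \frac{157}{5} = - \frac{1245912047}{139370}$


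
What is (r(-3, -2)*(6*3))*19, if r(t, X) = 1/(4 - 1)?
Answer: 114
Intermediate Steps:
r(t, X) = 1/3
(r(-3, -2)*(6*3))*19 = ((6*3)/3)*19 = ((1/3)*18)*19 = 6*19 = 114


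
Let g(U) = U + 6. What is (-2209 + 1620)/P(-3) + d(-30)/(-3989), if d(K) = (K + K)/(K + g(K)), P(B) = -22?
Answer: 21145469/789822 ≈ 26.772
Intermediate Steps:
g(U) = 6 + U
d(K) = 2*K/(6 + 2*K) (d(K) = (K + K)/(K + (6 + K)) = (2*K)/(6 + 2*K) = 2*K/(6 + 2*K))
(-2209 + 1620)/P(-3) + d(-30)/(-3989) = (-2209 + 1620)/(-22) - 30/(3 - 30)/(-3989) = -589*(-1/22) - 30/(-27)*(-1/3989) = 589/22 - 30*(-1/27)*(-1/3989) = 589/22 + (10/9)*(-1/3989) = 589/22 - 10/35901 = 21145469/789822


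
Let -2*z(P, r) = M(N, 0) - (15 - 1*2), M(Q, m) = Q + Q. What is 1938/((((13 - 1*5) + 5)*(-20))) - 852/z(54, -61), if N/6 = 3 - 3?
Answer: -18009/130 ≈ -138.53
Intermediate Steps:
N = 0 (N = 6*(3 - 3) = 6*0 = 0)
M(Q, m) = 2*Q
z(P, r) = 13/2 (z(P, r) = -(2*0 - (15 - 1*2))/2 = -(0 - (15 - 2))/2 = -(0 - 1*13)/2 = -(0 - 13)/2 = -1/2*(-13) = 13/2)
1938/((((13 - 1*5) + 5)*(-20))) - 852/z(54, -61) = 1938/((((13 - 1*5) + 5)*(-20))) - 852/13/2 = 1938/((((13 - 5) + 5)*(-20))) - 852*2/13 = 1938/(((8 + 5)*(-20))) - 1704/13 = 1938/((13*(-20))) - 1704/13 = 1938/(-260) - 1704/13 = 1938*(-1/260) - 1704/13 = -969/130 - 1704/13 = -18009/130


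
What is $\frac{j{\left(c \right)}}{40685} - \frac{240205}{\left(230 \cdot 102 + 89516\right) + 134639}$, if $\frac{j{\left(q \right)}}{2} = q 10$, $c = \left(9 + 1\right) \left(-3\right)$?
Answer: $- \frac{396852377}{402968651} \approx -0.98482$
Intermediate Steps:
$c = -30$ ($c = 10 \left(-3\right) = -30$)
$j{\left(q \right)} = 20 q$ ($j{\left(q \right)} = 2 q 10 = 2 \cdot 10 q = 20 q$)
$\frac{j{\left(c \right)}}{40685} - \frac{240205}{\left(230 \cdot 102 + 89516\right) + 134639} = \frac{20 \left(-30\right)}{40685} - \frac{240205}{\left(230 \cdot 102 + 89516\right) + 134639} = \left(-600\right) \frac{1}{40685} - \frac{240205}{\left(23460 + 89516\right) + 134639} = - \frac{120}{8137} - \frac{240205}{112976 + 134639} = - \frac{120}{8137} - \frac{240205}{247615} = - \frac{120}{8137} - \frac{48041}{49523} = - \frac{396852377}{402968651}$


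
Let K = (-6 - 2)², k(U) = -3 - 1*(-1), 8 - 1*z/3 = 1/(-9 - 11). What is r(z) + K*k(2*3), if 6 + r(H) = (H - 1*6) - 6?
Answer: -2437/20 ≈ -121.85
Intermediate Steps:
z = 483/20 (z = 24 - 3/(-9 - 11) = 24 - 3/(-20) = 24 - 3*(-1/20) = 24 + 3/20 = 483/20 ≈ 24.150)
k(U) = -2 (k(U) = -3 + 1 = -2)
K = 64 (K = (-8)² = 64)
r(H) = -18 + H (r(H) = -6 + ((H - 1*6) - 6) = -6 + ((H - 6) - 6) = -6 + ((-6 + H) - 6) = -6 + (-12 + H) = -18 + H)
r(z) + K*k(2*3) = (-18 + 483/20) + 64*(-2) = 123/20 - 128 = -2437/20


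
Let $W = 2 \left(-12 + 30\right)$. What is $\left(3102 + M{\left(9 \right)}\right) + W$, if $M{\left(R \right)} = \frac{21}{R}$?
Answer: $\frac{9421}{3} \approx 3140.3$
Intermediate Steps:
$W = 36$ ($W = 2 \cdot 18 = 36$)
$\left(3102 + M{\left(9 \right)}\right) + W = \left(3102 + \frac{21}{9}\right) + 36 = \left(3102 + 21 \cdot \frac{1}{9}\right) + 36 = \left(3102 + \frac{7}{3}\right) + 36 = \frac{9313}{3} + 36 = \frac{9421}{3}$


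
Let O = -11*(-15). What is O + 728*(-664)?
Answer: -483227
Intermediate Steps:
O = 165
O + 728*(-664) = 165 + 728*(-664) = 165 - 483392 = -483227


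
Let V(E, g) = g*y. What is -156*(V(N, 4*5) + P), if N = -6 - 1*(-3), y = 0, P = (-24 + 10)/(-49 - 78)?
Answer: -2184/127 ≈ -17.197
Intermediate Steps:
P = 14/127 (P = -14/(-127) = -14*(-1/127) = 14/127 ≈ 0.11024)
N = -3 (N = -6 + 3 = -3)
V(E, g) = 0 (V(E, g) = g*0 = 0)
-156*(V(N, 4*5) + P) = -156*(0 + 14/127) = -156*14/127 = -2184/127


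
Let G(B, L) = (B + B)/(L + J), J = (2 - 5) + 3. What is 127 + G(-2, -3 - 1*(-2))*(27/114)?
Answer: 2431/19 ≈ 127.95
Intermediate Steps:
J = 0 (J = -3 + 3 = 0)
G(B, L) = 2*B/L (G(B, L) = (B + B)/(L + 0) = (2*B)/L = 2*B/L)
127 + G(-2, -3 - 1*(-2))*(27/114) = 127 + (2*(-2)/(-3 - 1*(-2)))*(27/114) = 127 + (2*(-2)/(-3 + 2))*(27*(1/114)) = 127 + (2*(-2)/(-1))*(9/38) = 127 + (2*(-2)*(-1))*(9/38) = 127 + 4*(9/38) = 127 + 18/19 = 2431/19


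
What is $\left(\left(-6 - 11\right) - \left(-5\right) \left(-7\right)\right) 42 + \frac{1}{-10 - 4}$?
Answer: $- \frac{30577}{14} \approx -2184.1$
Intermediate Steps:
$\left(\left(-6 - 11\right) - \left(-5\right) \left(-7\right)\right) 42 + \frac{1}{-10 - 4} = \left(\left(-6 - 11\right) - 35\right) 42 + \frac{1}{-14} = \left(-17 - 35\right) 42 - \frac{1}{14} = \left(-52\right) 42 - \frac{1}{14} = -2184 - \frac{1}{14} = - \frac{30577}{14}$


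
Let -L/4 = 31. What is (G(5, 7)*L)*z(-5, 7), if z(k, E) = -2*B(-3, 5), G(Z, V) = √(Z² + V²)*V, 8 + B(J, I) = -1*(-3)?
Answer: -8680*√74 ≈ -74668.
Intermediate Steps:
L = -124 (L = -4*31 = -124)
B(J, I) = -5 (B(J, I) = -8 - 1*(-3) = -8 + 3 = -5)
G(Z, V) = V*√(V² + Z²) (G(Z, V) = √(V² + Z²)*V = V*√(V² + Z²))
z(k, E) = 10 (z(k, E) = -2*(-5) = 10)
(G(5, 7)*L)*z(-5, 7) = ((7*√(7² + 5²))*(-124))*10 = ((7*√(49 + 25))*(-124))*10 = ((7*√74)*(-124))*10 = -868*√74*10 = -8680*√74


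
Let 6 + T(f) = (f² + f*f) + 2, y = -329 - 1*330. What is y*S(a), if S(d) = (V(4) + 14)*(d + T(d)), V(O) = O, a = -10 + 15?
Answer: -604962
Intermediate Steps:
a = 5
y = -659 (y = -329 - 330 = -659)
T(f) = -4 + 2*f² (T(f) = -6 + ((f² + f*f) + 2) = -6 + ((f² + f²) + 2) = -6 + (2*f² + 2) = -6 + (2 + 2*f²) = -4 + 2*f²)
S(d) = -72 + 18*d + 36*d² (S(d) = (4 + 14)*(d + (-4 + 2*d²)) = 18*(-4 + d + 2*d²) = -72 + 18*d + 36*d²)
y*S(a) = -659*(-72 + 18*5 + 36*5²) = -659*(-72 + 90 + 36*25) = -659*(-72 + 90 + 900) = -659*918 = -604962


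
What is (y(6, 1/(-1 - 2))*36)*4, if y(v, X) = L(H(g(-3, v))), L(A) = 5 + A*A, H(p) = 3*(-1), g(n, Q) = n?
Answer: 2016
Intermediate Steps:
H(p) = -3
L(A) = 5 + A**2
y(v, X) = 14 (y(v, X) = 5 + (-3)**2 = 5 + 9 = 14)
(y(6, 1/(-1 - 2))*36)*4 = (14*36)*4 = 504*4 = 2016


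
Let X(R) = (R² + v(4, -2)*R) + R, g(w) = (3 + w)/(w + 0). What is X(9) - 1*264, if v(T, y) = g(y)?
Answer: -357/2 ≈ -178.50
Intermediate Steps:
g(w) = (3 + w)/w
v(T, y) = (3 + y)/y
X(R) = R² + R/2 (X(R) = (R² + ((3 - 2)/(-2))*R) + R = (R² + (-½*1)*R) + R = (R² - R/2) + R = R² + R/2)
X(9) - 1*264 = 9*(½ + 9) - 1*264 = 9*(19/2) - 264 = 171/2 - 264 = -357/2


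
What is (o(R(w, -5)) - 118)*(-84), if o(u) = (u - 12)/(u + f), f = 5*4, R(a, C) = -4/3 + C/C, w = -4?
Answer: 587916/59 ≈ 9964.7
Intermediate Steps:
R(a, C) = -⅓ (R(a, C) = -4*⅓ + 1 = -4/3 + 1 = -⅓)
f = 20
o(u) = (-12 + u)/(20 + u) (o(u) = (u - 12)/(u + 20) = (-12 + u)/(20 + u))
(o(R(w, -5)) - 118)*(-84) = ((-12 - ⅓)/(20 - ⅓) - 118)*(-84) = (-37/3/(59/3) - 118)*(-84) = ((3/59)*(-37/3) - 118)*(-84) = (-37/59 - 118)*(-84) = -6999/59*(-84) = 587916/59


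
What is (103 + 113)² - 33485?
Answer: 13171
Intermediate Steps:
(103 + 113)² - 33485 = 216² - 33485 = 46656 - 33485 = 13171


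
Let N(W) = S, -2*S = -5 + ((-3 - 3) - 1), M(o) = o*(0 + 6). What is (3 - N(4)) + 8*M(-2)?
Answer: -99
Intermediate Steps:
M(o) = 6*o (M(o) = o*6 = 6*o)
S = 6 (S = -(-5 + ((-3 - 3) - 1))/2 = -(-5 + (-6 - 1))/2 = -(-5 - 7)/2 = -1/2*(-12) = 6)
N(W) = 6
(3 - N(4)) + 8*M(-2) = (3 - 1*6) + 8*(6*(-2)) = (3 - 6) + 8*(-12) = -3 - 96 = -99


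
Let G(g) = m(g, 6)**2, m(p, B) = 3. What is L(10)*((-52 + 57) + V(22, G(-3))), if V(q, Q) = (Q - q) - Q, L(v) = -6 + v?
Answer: -68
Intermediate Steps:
G(g) = 9 (G(g) = 3**2 = 9)
V(q, Q) = -q
L(10)*((-52 + 57) + V(22, G(-3))) = (-6 + 10)*((-52 + 57) - 1*22) = 4*(5 - 22) = 4*(-17) = -68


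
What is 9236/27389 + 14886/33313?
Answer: 715391522/912409757 ≈ 0.78407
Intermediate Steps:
9236/27389 + 14886/33313 = 715391522/912409757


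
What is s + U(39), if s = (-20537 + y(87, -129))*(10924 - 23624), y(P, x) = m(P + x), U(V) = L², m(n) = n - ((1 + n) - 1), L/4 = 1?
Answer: 260819916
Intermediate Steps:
L = 4 (L = 4*1 = 4)
m(n) = 0 (m(n) = n - n = 0)
U(V) = 16 (U(V) = 4² = 16)
y(P, x) = 0
s = 260819900 (s = (-20537 + 0)*(10924 - 23624) = -20537*(-12700) = 260819900)
s + U(39) = 260819900 + 16 = 260819916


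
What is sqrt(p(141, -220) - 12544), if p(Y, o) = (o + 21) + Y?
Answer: I*sqrt(12602) ≈ 112.26*I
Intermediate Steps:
p(Y, o) = 21 + Y + o (p(Y, o) = (21 + o) + Y = 21 + Y + o)
sqrt(p(141, -220) - 12544) = sqrt((21 + 141 - 220) - 12544) = sqrt(-58 - 12544) = sqrt(-12602) = I*sqrt(12602)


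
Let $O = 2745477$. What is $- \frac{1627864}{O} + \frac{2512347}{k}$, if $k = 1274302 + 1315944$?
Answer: $\frac{383003241425}{1015922973906} \approx 0.377$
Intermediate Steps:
$k = 2590246$
$- \frac{1627864}{O} + \frac{2512347}{k} = - \frac{1627864}{2745477} + \frac{2512347}{2590246} = \left(-1627864\right) \frac{1}{2745477} + 2512347 \cdot \frac{1}{2590246} = - \frac{232552}{392211} + \frac{2512347}{2590246} = \frac{383003241425}{1015922973906}$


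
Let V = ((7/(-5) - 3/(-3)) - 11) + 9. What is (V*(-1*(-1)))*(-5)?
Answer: 12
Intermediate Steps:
V = -12/5 (V = ((7*(-⅕) - 3*(-⅓)) - 11) + 9 = ((-7/5 + 1) - 11) + 9 = (-⅖ - 11) + 9 = -57/5 + 9 = -12/5 ≈ -2.4000)
(V*(-1*(-1)))*(-5) = -(-12)*(-1)/5*(-5) = -12/5*1*(-5) = -12/5*(-5) = 12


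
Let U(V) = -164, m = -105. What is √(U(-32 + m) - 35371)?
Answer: I*√35535 ≈ 188.51*I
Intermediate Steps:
√(U(-32 + m) - 35371) = √(-164 - 35371) = √(-35535) = I*√35535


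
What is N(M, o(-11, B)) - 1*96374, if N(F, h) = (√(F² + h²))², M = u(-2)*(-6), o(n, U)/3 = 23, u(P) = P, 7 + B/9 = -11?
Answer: -91469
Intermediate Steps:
B = -162 (B = -63 + 9*(-11) = -63 - 99 = -162)
o(n, U) = 69 (o(n, U) = 3*23 = 69)
M = 12 (M = -2*(-6) = 12)
N(F, h) = F² + h²
N(M, o(-11, B)) - 1*96374 = (12² + 69²) - 1*96374 = (144 + 4761) - 96374 = 4905 - 96374 = -91469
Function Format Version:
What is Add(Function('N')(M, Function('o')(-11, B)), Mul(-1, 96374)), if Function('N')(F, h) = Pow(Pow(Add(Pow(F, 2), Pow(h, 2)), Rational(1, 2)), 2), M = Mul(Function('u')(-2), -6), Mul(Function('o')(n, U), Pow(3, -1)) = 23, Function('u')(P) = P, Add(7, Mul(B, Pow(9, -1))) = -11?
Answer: -91469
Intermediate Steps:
B = -162 (B = Add(-63, Mul(9, -11)) = Add(-63, -99) = -162)
Function('o')(n, U) = 69 (Function('o')(n, U) = Mul(3, 23) = 69)
M = 12 (M = Mul(-2, -6) = 12)
Function('N')(F, h) = Add(Pow(F, 2), Pow(h, 2))
Add(Function('N')(M, Function('o')(-11, B)), Mul(-1, 96374)) = Add(Add(Pow(12, 2), Pow(69, 2)), Mul(-1, 96374)) = Add(Add(144, 4761), -96374) = Add(4905, -96374) = -91469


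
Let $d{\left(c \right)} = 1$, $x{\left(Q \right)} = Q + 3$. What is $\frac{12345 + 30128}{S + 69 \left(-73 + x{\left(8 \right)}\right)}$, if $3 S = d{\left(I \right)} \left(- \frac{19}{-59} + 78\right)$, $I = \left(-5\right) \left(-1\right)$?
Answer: $- \frac{7517721}{752585} \approx -9.9892$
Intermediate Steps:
$I = 5$
$x{\left(Q \right)} = 3 + Q$
$S = \frac{4621}{177}$ ($S = \frac{1 \left(- \frac{19}{-59} + 78\right)}{3} = \frac{1 \left(\left(-19\right) \left(- \frac{1}{59}\right) + 78\right)}{3} = \frac{1 \left(\frac{19}{59} + 78\right)}{3} = \frac{1 \cdot \frac{4621}{59}}{3} = \frac{1}{3} \cdot \frac{4621}{59} = \frac{4621}{177} \approx 26.107$)
$\frac{12345 + 30128}{S + 69 \left(-73 + x{\left(8 \right)}\right)} = \frac{12345 + 30128}{\frac{4621}{177} + 69 \left(-73 + \left(3 + 8\right)\right)} = \frac{42473}{\frac{4621}{177} + 69 \left(-73 + 11\right)} = \frac{42473}{\frac{4621}{177} + 69 \left(-62\right)} = \frac{42473}{\frac{4621}{177} - 4278} = \frac{42473}{- \frac{752585}{177}} = 42473 \left(- \frac{177}{752585}\right) = - \frac{7517721}{752585}$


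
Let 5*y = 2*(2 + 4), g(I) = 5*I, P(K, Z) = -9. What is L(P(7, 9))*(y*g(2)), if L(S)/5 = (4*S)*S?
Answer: 38880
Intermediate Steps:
L(S) = 20*S² (L(S) = 5*((4*S)*S) = 5*(4*S²) = 20*S²)
y = 12/5 (y = (2*(2 + 4))/5 = (2*6)/5 = (⅕)*12 = 12/5 ≈ 2.4000)
L(P(7, 9))*(y*g(2)) = (20*(-9)²)*(12*(5*2)/5) = (20*81)*((12/5)*10) = 1620*24 = 38880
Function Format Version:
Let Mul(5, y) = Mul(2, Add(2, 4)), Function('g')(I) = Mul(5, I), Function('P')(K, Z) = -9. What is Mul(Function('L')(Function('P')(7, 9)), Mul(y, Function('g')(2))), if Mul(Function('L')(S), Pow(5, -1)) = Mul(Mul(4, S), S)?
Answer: 38880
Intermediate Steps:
Function('L')(S) = Mul(20, Pow(S, 2)) (Function('L')(S) = Mul(5, Mul(Mul(4, S), S)) = Mul(5, Mul(4, Pow(S, 2))) = Mul(20, Pow(S, 2)))
y = Rational(12, 5) (y = Mul(Rational(1, 5), Mul(2, Add(2, 4))) = Mul(Rational(1, 5), Mul(2, 6)) = Mul(Rational(1, 5), 12) = Rational(12, 5) ≈ 2.4000)
Mul(Function('L')(Function('P')(7, 9)), Mul(y, Function('g')(2))) = Mul(Mul(20, Pow(-9, 2)), Mul(Rational(12, 5), Mul(5, 2))) = Mul(Mul(20, 81), Mul(Rational(12, 5), 10)) = Mul(1620, 24) = 38880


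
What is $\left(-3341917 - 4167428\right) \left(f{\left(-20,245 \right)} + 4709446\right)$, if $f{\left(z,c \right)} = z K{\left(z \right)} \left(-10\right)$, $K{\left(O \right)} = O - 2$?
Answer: $-35331813654870$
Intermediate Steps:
$K{\left(O \right)} = -2 + O$ ($K{\left(O \right)} = O - 2 = -2 + O$)
$f{\left(z,c \right)} = - 10 z \left(-2 + z\right)$ ($f{\left(z,c \right)} = z \left(-2 + z\right) \left(-10\right) = - 10 z \left(-2 + z\right)$)
$\left(-3341917 - 4167428\right) \left(f{\left(-20,245 \right)} + 4709446\right) = \left(-3341917 - 4167428\right) \left(10 \left(-20\right) \left(2 - -20\right) + 4709446\right) = - 7509345 \left(10 \left(-20\right) \left(2 + 20\right) + 4709446\right) = - 7509345 \left(10 \left(-20\right) 22 + 4709446\right) = - 7509345 \left(-4400 + 4709446\right) = \left(-7509345\right) 4705046 = -35331813654870$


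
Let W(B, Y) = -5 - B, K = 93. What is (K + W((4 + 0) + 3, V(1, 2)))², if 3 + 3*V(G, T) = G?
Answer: 6561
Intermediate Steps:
V(G, T) = -1 + G/3
(K + W((4 + 0) + 3, V(1, 2)))² = (93 + (-5 - ((4 + 0) + 3)))² = (93 + (-5 - (4 + 3)))² = (93 + (-5 - 1*7))² = (93 + (-5 - 7))² = (93 - 12)² = 81² = 6561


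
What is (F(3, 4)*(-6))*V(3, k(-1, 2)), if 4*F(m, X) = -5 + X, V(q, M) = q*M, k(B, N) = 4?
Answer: 18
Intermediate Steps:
V(q, M) = M*q
F(m, X) = -5/4 + X/4 (F(m, X) = (-5 + X)/4 = -5/4 + X/4)
(F(3, 4)*(-6))*V(3, k(-1, 2)) = ((-5/4 + (1/4)*4)*(-6))*(4*3) = ((-5/4 + 1)*(-6))*12 = -1/4*(-6)*12 = (3/2)*12 = 18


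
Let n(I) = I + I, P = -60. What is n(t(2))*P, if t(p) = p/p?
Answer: -120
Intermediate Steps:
t(p) = 1
n(I) = 2*I
n(t(2))*P = (2*1)*(-60) = 2*(-60) = -120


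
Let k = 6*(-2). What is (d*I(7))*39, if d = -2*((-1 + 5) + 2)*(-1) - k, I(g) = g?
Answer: 6552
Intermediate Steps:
k = -12
d = 24 (d = -2*((-1 + 5) + 2)*(-1) - 1*(-12) = -2*(4 + 2)*(-1) + 12 = -2*6*(-1) + 12 = -12*(-1) + 12 = 12 + 12 = 24)
(d*I(7))*39 = (24*7)*39 = 168*39 = 6552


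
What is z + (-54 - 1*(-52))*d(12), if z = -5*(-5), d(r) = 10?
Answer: 5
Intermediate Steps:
z = 25
z + (-54 - 1*(-52))*d(12) = 25 + (-54 - 1*(-52))*10 = 25 + (-54 + 52)*10 = 25 - 2*10 = 25 - 20 = 5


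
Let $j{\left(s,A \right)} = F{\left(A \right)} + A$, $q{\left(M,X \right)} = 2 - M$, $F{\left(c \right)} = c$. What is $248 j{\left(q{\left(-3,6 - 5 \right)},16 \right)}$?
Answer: $7936$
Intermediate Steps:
$j{\left(s,A \right)} = 2 A$ ($j{\left(s,A \right)} = A + A = 2 A$)
$248 j{\left(q{\left(-3,6 - 5 \right)},16 \right)} = 248 \cdot 2 \cdot 16 = 248 \cdot 32 = 7936$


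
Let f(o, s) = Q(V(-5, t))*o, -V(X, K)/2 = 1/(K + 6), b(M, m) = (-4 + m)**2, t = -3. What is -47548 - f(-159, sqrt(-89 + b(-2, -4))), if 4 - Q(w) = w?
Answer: -46806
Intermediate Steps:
V(X, K) = -2/(6 + K) (V(X, K) = -2/(K + 6) = -2/(6 + K))
Q(w) = 4 - w
f(o, s) = 14*o/3 (f(o, s) = (4 - (-2)/(6 - 3))*o = (4 - (-2)/3)*o = (4 - 1*(-2/3))*o = (4 + 2/3)*o = 14*o/3)
-47548 - f(-159, sqrt(-89 + b(-2, -4))) = -47548 - 14*(-159)/3 = -47548 - 1*(-742) = -47548 + 742 = -46806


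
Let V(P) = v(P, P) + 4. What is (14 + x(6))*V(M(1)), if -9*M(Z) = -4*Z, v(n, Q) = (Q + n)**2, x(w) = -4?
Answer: 3880/81 ≈ 47.901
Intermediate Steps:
M(Z) = 4*Z/9 (M(Z) = -(-4)*Z/9 = 4*Z/9)
V(P) = 4 + 4*P**2 (V(P) = (P + P)**2 + 4 = (2*P)**2 + 4 = 4*P**2 + 4 = 4 + 4*P**2)
(14 + x(6))*V(M(1)) = (14 - 4)*(4 + 4*((4/9)*1)**2) = 10*(4 + 4*(4/9)**2) = 10*(4 + 4*(16/81)) = 10*(4 + 64/81) = 10*(388/81) = 3880/81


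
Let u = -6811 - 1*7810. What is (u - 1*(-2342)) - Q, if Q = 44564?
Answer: -56843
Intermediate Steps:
u = -14621 (u = -6811 - 7810 = -14621)
(u - 1*(-2342)) - Q = (-14621 - 1*(-2342)) - 1*44564 = (-14621 + 2342) - 44564 = -12279 - 44564 = -56843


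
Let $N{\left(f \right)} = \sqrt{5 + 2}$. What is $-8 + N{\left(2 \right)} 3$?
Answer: $-8 + 3 \sqrt{7} \approx -0.062746$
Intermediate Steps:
$N{\left(f \right)} = \sqrt{7}$
$-8 + N{\left(2 \right)} 3 = -8 + \sqrt{7} \cdot 3 = -8 + 3 \sqrt{7}$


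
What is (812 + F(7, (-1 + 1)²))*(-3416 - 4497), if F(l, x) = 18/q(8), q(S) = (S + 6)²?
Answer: -629756105/98 ≈ -6.4261e+6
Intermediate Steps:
q(S) = (6 + S)²
F(l, x) = 9/98 (F(l, x) = 18/((6 + 8)²) = 18/(14²) = 18/196 = 18*(1/196) = 9/98)
(812 + F(7, (-1 + 1)²))*(-3416 - 4497) = (812 + 9/98)*(-3416 - 4497) = (79585/98)*(-7913) = -629756105/98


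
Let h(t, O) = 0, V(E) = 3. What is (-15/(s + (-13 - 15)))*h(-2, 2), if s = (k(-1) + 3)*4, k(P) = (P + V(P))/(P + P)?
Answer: 0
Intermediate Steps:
k(P) = (3 + P)/(2*P) (k(P) = (P + 3)/(P + P) = (3 + P)/((2*P)) = (3 + P)*(1/(2*P)) = (3 + P)/(2*P))
s = 8 (s = ((½)*(3 - 1)/(-1) + 3)*4 = ((½)*(-1)*2 + 3)*4 = (-1 + 3)*4 = 2*4 = 8)
(-15/(s + (-13 - 15)))*h(-2, 2) = -15/(8 + (-13 - 15))*0 = -15/(8 - 28)*0 = -15/(-20)*0 = -15*(-1/20)*0 = (¾)*0 = 0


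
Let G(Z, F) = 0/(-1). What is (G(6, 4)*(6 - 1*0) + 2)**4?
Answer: 16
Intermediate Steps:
G(Z, F) = 0 (G(Z, F) = 0*(-1) = 0)
(G(6, 4)*(6 - 1*0) + 2)**4 = (0*(6 - 1*0) + 2)**4 = (0*(6 + 0) + 2)**4 = (0*6 + 2)**4 = (0 + 2)**4 = 2**4 = 16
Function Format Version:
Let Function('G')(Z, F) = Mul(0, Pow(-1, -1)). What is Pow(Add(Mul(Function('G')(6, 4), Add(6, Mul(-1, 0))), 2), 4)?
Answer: 16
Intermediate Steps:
Function('G')(Z, F) = 0 (Function('G')(Z, F) = Mul(0, -1) = 0)
Pow(Add(Mul(Function('G')(6, 4), Add(6, Mul(-1, 0))), 2), 4) = Pow(Add(Mul(0, Add(6, Mul(-1, 0))), 2), 4) = Pow(Add(Mul(0, Add(6, 0)), 2), 4) = Pow(Add(Mul(0, 6), 2), 4) = Pow(Add(0, 2), 4) = Pow(2, 4) = 16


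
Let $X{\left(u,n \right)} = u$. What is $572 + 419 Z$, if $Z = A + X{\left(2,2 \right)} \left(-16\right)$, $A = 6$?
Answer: $-10322$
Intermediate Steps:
$Z = -26$ ($Z = 6 + 2 \left(-16\right) = 6 - 32 = -26$)
$572 + 419 Z = 572 + 419 \left(-26\right) = 572 - 10894 = -10322$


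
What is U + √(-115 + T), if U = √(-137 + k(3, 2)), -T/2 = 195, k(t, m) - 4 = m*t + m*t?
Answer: I*(11 + √505) ≈ 33.472*I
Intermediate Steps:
k(t, m) = 4 + 2*m*t (k(t, m) = 4 + (m*t + m*t) = 4 + 2*m*t)
T = -390 (T = -2*195 = -390)
U = 11*I (U = √(-137 + (4 + 2*2*3)) = √(-137 + (4 + 12)) = √(-137 + 16) = √(-121) = 11*I ≈ 11.0*I)
U + √(-115 + T) = 11*I + √(-115 - 390) = 11*I + √(-505) = 11*I + I*√505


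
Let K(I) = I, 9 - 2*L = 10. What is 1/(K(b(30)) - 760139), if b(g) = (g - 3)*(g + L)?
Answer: -2/1518685 ≈ -1.3169e-6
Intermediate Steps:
L = -1/2 (L = 9/2 - 1/2*10 = 9/2 - 5 = -1/2 ≈ -0.50000)
b(g) = (-3 + g)*(-1/2 + g) (b(g) = (g - 3)*(g - 1/2) = (-3 + g)*(-1/2 + g))
1/(K(b(30)) - 760139) = 1/((3/2 + 30**2 - 7/2*30) - 760139) = 1/((3/2 + 900 - 105) - 760139) = 1/(1593/2 - 760139) = 1/(-1518685/2) = -2/1518685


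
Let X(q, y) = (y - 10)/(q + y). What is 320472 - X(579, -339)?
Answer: 76913629/240 ≈ 3.2047e+5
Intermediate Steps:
X(q, y) = (-10 + y)/(q + y)
320472 - X(579, -339) = 320472 - (-10 - 339)/(579 - 339) = 320472 - (-349)/240 = 320472 - 1*(-349/240) = 320472 + 349/240 = 76913629/240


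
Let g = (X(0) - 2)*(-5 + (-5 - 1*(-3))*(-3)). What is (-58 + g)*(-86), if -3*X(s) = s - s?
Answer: 5160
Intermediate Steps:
X(s) = 0 (X(s) = -(s - s)/3 = -⅓*0 = 0)
g = -2 (g = (0 - 2)*(-5 + (-5 - 1*(-3))*(-3)) = -2*(-5 + (-5 + 3)*(-3)) = -2*(-5 - 2*(-3)) = -2*(-5 + 6) = -2*1 = -2)
(-58 + g)*(-86) = (-58 - 2)*(-86) = -60*(-86) = 5160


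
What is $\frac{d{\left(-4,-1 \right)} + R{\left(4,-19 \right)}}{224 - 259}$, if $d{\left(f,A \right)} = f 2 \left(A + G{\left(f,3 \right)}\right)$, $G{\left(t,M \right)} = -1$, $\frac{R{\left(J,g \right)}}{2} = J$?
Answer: $- \frac{24}{35} \approx -0.68571$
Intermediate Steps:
$R{\left(J,g \right)} = 2 J$
$d{\left(f,A \right)} = 2 f \left(-1 + A\right)$ ($d{\left(f,A \right)} = f 2 \left(A - 1\right) = 2 f \left(-1 + A\right)$)
$\frac{d{\left(-4,-1 \right)} + R{\left(4,-19 \right)}}{224 - 259} = \frac{2 \left(-4\right) \left(-1 - 1\right) + 2 \cdot 4}{224 - 259} = \frac{2 \left(-4\right) \left(-2\right) + 8}{-35} = \left(16 + 8\right) \left(- \frac{1}{35}\right) = 24 \left(- \frac{1}{35}\right) = - \frac{24}{35}$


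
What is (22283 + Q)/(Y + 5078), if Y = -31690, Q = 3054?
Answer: -25337/26612 ≈ -0.95209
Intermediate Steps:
(22283 + Q)/(Y + 5078) = (22283 + 3054)/(-31690 + 5078) = 25337/(-26612) = 25337*(-1/26612) = -25337/26612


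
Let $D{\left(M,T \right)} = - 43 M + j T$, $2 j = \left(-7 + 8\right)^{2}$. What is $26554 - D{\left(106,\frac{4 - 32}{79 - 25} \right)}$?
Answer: $\frac{840031}{27} \approx 31112.0$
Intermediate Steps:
$j = \frac{1}{2}$ ($j = \frac{\left(-7 + 8\right)^{2}}{2} = \frac{1^{2}}{2} = \frac{1}{2} \cdot 1 = \frac{1}{2} \approx 0.5$)
$D{\left(M,T \right)} = \frac{T}{2} - 43 M$ ($D{\left(M,T \right)} = - 43 M + \frac{T}{2} = \frac{T}{2} - 43 M$)
$26554 - D{\left(106,\frac{4 - 32}{79 - 25} \right)} = 26554 - \left(\frac{\left(4 - 32\right) \frac{1}{79 - 25}}{2} - 4558\right) = 26554 - \left(\frac{\left(-28\right) \frac{1}{54}}{2} - 4558\right) = 26554 - \left(\frac{1}{2} \left(- \frac{14}{27}\right) - 4558\right) = 26554 - \left(- \frac{7}{27} - 4558\right) = 26554 - - \frac{123073}{27} = 26554 + \frac{123073}{27} = \frac{840031}{27}$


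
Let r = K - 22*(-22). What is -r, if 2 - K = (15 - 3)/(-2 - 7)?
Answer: -1462/3 ≈ -487.33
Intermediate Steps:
K = 10/3 (K = 2 - (15 - 3)/(-2 - 7) = 2 - 12/(-9) = 2 - 12*(-1)/9 = 2 - 1*(-4/3) = 2 + 4/3 = 10/3 ≈ 3.3333)
r = 1462/3 (r = 10/3 - 22*(-22) = 10/3 + 484 = 1462/3 ≈ 487.33)
-r = -1*1462/3 = -1462/3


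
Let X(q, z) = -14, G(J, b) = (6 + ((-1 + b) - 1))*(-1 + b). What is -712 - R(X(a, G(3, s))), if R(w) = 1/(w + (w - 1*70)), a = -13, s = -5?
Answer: -69775/98 ≈ -711.99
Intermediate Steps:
G(J, b) = (-1 + b)*(4 + b) (G(J, b) = (6 + (-2 + b))*(-1 + b) = (4 + b)*(-1 + b) = (-1 + b)*(4 + b))
R(w) = 1/(-70 + 2*w) (R(w) = 1/(w + (w - 70)) = 1/(w + (-70 + w)) = 1/(-70 + 2*w))
-712 - R(X(a, G(3, s))) = -712 - 1/(2*(-35 - 14)) = -712 - 1/(2*(-49)) = -712 - (-1)/(2*49) = -712 - 1*(-1/98) = -712 + 1/98 = -69775/98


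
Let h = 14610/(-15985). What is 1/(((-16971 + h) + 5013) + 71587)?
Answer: 3197/190630991 ≈ 1.6771e-5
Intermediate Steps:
h = -2922/3197 (h = 14610*(-1/15985) = -2922/3197 ≈ -0.91398)
1/(((-16971 + h) + 5013) + 71587) = 1/(((-16971 - 2922/3197) + 5013) + 71587) = 1/((-54259209/3197 + 5013) + 71587) = 1/(-38232648/3197 + 71587) = 1/(190630991/3197) = 3197/190630991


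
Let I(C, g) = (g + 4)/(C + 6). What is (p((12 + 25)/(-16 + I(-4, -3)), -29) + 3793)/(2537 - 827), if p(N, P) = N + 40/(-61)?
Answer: 7166809/3233610 ≈ 2.2164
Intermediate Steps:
I(C, g) = (4 + g)/(6 + C)
p(N, P) = -40/61 + N (p(N, P) = N + 40*(-1/61) = N - 40/61 = -40/61 + N)
(p((12 + 25)/(-16 + I(-4, -3)), -29) + 3793)/(2537 - 827) = ((-40/61 + (12 + 25)/(-16 + (4 - 3)/(6 - 4))) + 3793)/(2537 - 827) = ((-40/61 + 37/(-16 + 1/2)) + 3793)/1710 = ((-40/61 + 37/(-16 + (½)*1)) + 3793)*(1/1710) = ((-40/61 + 37/(-16 + ½)) + 3793)*(1/1710) = ((-40/61 + 37/(-31/2)) + 3793)*(1/1710) = ((-40/61 + 37*(-2/31)) + 3793)*(1/1710) = ((-40/61 - 74/31) + 3793)*(1/1710) = (-5754/1891 + 3793)*(1/1710) = (7166809/1891)*(1/1710) = 7166809/3233610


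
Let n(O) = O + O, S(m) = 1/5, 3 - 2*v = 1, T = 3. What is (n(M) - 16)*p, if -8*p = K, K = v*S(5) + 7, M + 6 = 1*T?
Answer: 99/5 ≈ 19.800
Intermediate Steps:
v = 1 (v = 3/2 - 1/2*1 = 3/2 - 1/2 = 1)
S(m) = 1/5
M = -3 (M = -6 + 1*3 = -6 + 3 = -3)
n(O) = 2*O
K = 36/5 (K = 1*(1/5) + 7 = 1/5 + 7 = 36/5 ≈ 7.2000)
p = -9/10 (p = -1/8*36/5 = -9/10 ≈ -0.90000)
(n(M) - 16)*p = (2*(-3) - 16)*(-9/10) = (-6 - 16)*(-9/10) = -22*(-9/10) = 99/5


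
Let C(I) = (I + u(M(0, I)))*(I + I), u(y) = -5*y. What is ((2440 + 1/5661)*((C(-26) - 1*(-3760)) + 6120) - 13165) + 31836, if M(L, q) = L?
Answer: 17250169627/629 ≈ 2.7425e+7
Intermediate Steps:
C(I) = 2*I² (C(I) = (I - 5*0)*(I + I) = (I + 0)*(2*I) = I*(2*I) = 2*I²)
((2440 + 1/5661)*((C(-26) - 1*(-3760)) + 6120) - 13165) + 31836 = ((2440 + 1/5661)*((2*(-26)² - 1*(-3760)) + 6120) - 13165) + 31836 = ((2440 + 1/5661)*((2*676 + 3760) + 6120) - 13165) + 31836 = (13812841*((1352 + 3760) + 6120)/5661 - 13165) + 31836 = (13812841*(5112 + 6120)/5661 - 13165) + 31836 = ((13812841/5661)*11232 - 13165) + 31836 = (17238425568/629 - 13165) + 31836 = 17230144783/629 + 31836 = 17250169627/629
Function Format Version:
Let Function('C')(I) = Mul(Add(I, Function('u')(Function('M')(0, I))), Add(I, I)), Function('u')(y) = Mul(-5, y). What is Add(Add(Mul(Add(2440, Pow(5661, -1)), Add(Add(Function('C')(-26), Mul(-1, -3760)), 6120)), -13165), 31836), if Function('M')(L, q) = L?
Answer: Rational(17250169627, 629) ≈ 2.7425e+7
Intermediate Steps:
Function('C')(I) = Mul(2, Pow(I, 2)) (Function('C')(I) = Mul(Add(I, Mul(-5, 0)), Add(I, I)) = Mul(Add(I, 0), Mul(2, I)) = Mul(I, Mul(2, I)) = Mul(2, Pow(I, 2)))
Add(Add(Mul(Add(2440, Pow(5661, -1)), Add(Add(Function('C')(-26), Mul(-1, -3760)), 6120)), -13165), 31836) = Add(Add(Mul(Add(2440, Pow(5661, -1)), Add(Add(Mul(2, Pow(-26, 2)), Mul(-1, -3760)), 6120)), -13165), 31836) = Add(Add(Mul(Add(2440, Rational(1, 5661)), Add(Add(Mul(2, 676), 3760), 6120)), -13165), 31836) = Add(Add(Mul(Rational(13812841, 5661), Add(Add(1352, 3760), 6120)), -13165), 31836) = Add(Add(Mul(Rational(13812841, 5661), Add(5112, 6120)), -13165), 31836) = Add(Add(Mul(Rational(13812841, 5661), 11232), -13165), 31836) = Add(Add(Rational(17238425568, 629), -13165), 31836) = Add(Rational(17230144783, 629), 31836) = Rational(17250169627, 629)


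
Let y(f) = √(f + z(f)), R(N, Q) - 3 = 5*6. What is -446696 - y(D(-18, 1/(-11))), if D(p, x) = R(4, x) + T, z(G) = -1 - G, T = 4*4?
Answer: -446696 - I ≈ -4.467e+5 - 1.0*I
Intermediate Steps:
R(N, Q) = 33 (R(N, Q) = 3 + 5*6 = 3 + 30 = 33)
T = 16
D(p, x) = 49 (D(p, x) = 33 + 16 = 49)
y(f) = I (y(f) = √(f + (-1 - f)) = √(-1) = I)
-446696 - y(D(-18, 1/(-11))) = -446696 - I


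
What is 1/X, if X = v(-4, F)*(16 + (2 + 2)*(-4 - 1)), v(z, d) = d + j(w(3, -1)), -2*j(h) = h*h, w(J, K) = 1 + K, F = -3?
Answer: 1/12 ≈ 0.083333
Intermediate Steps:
j(h) = -h²/2 (j(h) = -h*h/2 = -h²/2)
v(z, d) = d (v(z, d) = d - (1 - 1)²/2 = d - ½*0² = d - ½*0 = d + 0 = d)
X = 12 (X = -3*(16 + (2 + 2)*(-4 - 1)) = -3*(16 + 4*(-5)) = -3*(16 - 20) = -3*(-4) = 12)
1/X = 1/12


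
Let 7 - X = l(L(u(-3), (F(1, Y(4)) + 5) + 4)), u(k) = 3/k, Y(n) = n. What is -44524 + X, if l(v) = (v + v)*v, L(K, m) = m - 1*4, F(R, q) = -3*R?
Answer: -44525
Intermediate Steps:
L(K, m) = -4 + m (L(K, m) = m - 4 = -4 + m)
l(v) = 2*v² (l(v) = (2*v)*v = 2*v²)
X = -1 (X = 7 - 2*(-4 + ((-3*1 + 5) + 4))² = 7 - 2*(-4 + ((-3 + 5) + 4))² = 7 - 2*(-4 + (2 + 4))² = 7 - 2*(-4 + 6)² = 7 - 2*2² = 7 - 2*4 = 7 - 1*8 = 7 - 8 = -1)
-44524 + X = -44524 - 1 = -44525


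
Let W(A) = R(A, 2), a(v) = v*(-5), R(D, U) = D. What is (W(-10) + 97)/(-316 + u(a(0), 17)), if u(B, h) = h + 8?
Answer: -29/97 ≈ -0.29897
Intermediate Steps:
a(v) = -5*v
u(B, h) = 8 + h
W(A) = A
(W(-10) + 97)/(-316 + u(a(0), 17)) = (-10 + 97)/(-316 + (8 + 17)) = 87/(-316 + 25) = 87/(-291) = 87*(-1/291) = -29/97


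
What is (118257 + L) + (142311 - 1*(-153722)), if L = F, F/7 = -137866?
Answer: -550772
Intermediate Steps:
F = -965062 (F = 7*(-137866) = -965062)
L = -965062
(118257 + L) + (142311 - 1*(-153722)) = (118257 - 965062) + (142311 - 1*(-153722)) = -846805 + (142311 + 153722) = -846805 + 296033 = -550772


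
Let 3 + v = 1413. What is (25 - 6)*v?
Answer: 26790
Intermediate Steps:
v = 1410 (v = -3 + 1413 = 1410)
(25 - 6)*v = (25 - 6)*1410 = 19*1410 = 26790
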